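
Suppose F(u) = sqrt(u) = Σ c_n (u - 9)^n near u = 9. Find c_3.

1/3888

Compute the successive derivatives at the expansion point and divide by k!.
F(9) = 3
F′(9) = 1/6
F′′(9) = -1/108
F′′′(9) = 1/648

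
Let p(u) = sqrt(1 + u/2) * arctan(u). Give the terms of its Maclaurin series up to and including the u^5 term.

Write out both Maclaurin series and multiply, keeping only the needed powers.

6389*u^5/30720 - 29*u^4/384 - 35*u^3/96 + u^2/4 + u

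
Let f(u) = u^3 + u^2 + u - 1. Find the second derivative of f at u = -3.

From the series, [(u + 3)^2] f = -8; multiply by 2! = 2 to get -16.

-16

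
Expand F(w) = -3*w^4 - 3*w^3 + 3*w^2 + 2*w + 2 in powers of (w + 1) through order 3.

9*(w + 1)^3 - 6*(w + 1)^2 - (w + 1) + 3

Apply the Taylor formula c_k = f^(k)(a)/k!.
F(-1) = 3
F′(-1) = -1
F′′(-1) = -12
F′′′(-1) = 54
The Taylor polynomial is Σ F^(k)(-1)/k! · (w + 1)^k.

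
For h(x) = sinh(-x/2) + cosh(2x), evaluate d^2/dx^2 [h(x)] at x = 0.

Combine the two series term by term.
The coefficient of x^2 in the expansion is 2, so h′′(0) = 2! * (2) = 4.

4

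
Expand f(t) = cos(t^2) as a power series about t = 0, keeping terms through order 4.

[t^0] = 1;  [t^1] = 0;  [t^2] = 0;  [t^3] = 0;  [t^4] = -1/2.

1 - t^4/2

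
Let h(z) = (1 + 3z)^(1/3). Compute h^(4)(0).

-80

The coefficient of z^4 in the expansion is -10/3, so h^(4)(0) = 4! * (-10/3) = -80.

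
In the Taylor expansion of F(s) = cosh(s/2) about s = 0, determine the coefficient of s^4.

F(0) = 1
F′(0) = 0
F′′(0) = 1/4
F′′′(0) = 0
F^(4)(0) = 1/16

1/384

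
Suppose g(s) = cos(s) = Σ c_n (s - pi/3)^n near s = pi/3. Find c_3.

sqrt(3)/12

[(s - pi/3)^0] = 1/2;  [(s - pi/3)^1] = -sqrt(3)/2;  [(s - pi/3)^2] = -1/4;  [(s - pi/3)^3] = sqrt(3)/12.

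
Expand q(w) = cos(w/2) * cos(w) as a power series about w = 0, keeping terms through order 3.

Multiply the two series term by term and collect like powers.

1 - 5*w^2/8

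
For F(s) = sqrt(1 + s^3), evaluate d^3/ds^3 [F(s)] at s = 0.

The coefficient of s^3 in the expansion is 1/2, so F′′′(0) = 3! * (1/2) = 3.

3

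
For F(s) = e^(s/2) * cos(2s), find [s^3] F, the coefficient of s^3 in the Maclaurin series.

-47/48

Expand each factor separately, then convolve coefficients.
F(0) = 1
F′(0) = 1/2
F′′(0) = -15/4
F′′′(0) = -47/8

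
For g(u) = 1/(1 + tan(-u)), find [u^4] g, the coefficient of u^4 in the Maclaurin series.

5/3

Let u equal the inner series; expand the outer function in u and truncate.
g(0) = 1
g′(0) = 1
g′′(0) = 2
g′′′(0) = 8
g^(4)(0) = 40
So c_4 = g^(4)(0)/4! = 5/3.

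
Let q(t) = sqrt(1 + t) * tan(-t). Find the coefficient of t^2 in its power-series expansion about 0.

-1/2

Multiply the two series term by term and collect like powers.
q(0) = 0
q′(0) = -1
q′′(0) = -1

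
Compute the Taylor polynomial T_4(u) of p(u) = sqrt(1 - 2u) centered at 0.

-5*u^4/8 - u^3/2 - u^2/2 - u + 1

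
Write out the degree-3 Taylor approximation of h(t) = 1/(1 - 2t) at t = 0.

8*t^3 + 4*t^2 + 2*t + 1

[t^0] = 1;  [t^1] = 2;  [t^2] = 4;  [t^3] = 8.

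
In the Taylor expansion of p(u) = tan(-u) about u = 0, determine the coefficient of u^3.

-1/3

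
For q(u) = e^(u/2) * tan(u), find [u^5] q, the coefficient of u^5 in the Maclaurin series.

341/1920

Write out both Maclaurin series and multiply, keeping only the needed powers.
q(0) = 0
q′(0) = 1
q′′(0) = 1
q′′′(0) = 11/4
q^(4)(0) = 9/2
q^(5)(0) = 341/16
So c_5 = q^(5)(0)/5! = 341/1920.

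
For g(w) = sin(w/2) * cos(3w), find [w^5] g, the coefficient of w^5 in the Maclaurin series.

6841/3840

Multiply the two series term by term and collect like powers.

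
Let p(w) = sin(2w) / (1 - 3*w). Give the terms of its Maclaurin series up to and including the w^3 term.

50*w^3/3 + 6*w^2 + 2*w

Use 1/(1 - r) = Σ r^k on the denominator, then take the Cauchy product.
[w^0] = 0;  [w^1] = 2;  [w^2] = 6;  [w^3] = 50/3.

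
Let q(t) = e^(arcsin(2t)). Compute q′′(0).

4

Substitute the inner expansion into the outer series and collect powers.
From the series, [t^2] q = 2; multiply by 2! = 2 to get 4.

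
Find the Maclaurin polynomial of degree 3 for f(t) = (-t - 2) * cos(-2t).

2*t^3 + 4*t^2 - t - 2

Shift and add copies of the series according to the polynomial's terms.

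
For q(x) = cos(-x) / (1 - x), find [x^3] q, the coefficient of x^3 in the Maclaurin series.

Multiply the two series term by term and collect like powers.
q(0) = 1
q′(0) = 1
q′′(0) = 1
q′′′(0) = 3
The Taylor polynomial is Σ q^(k)(0)/k! · x^k.

1/2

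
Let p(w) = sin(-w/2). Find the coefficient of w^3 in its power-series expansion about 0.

Apply the Taylor formula c_k = f^(k)(a)/k!.
So c_3 = p′′′(0)/3! = 1/48.

1/48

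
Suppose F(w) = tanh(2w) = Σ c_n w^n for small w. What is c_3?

[w^0] = 0;  [w^1] = 2;  [w^2] = 0;  [w^3] = -8/3.
So c_3 = F′′′(0)/3! = -8/3.

-8/3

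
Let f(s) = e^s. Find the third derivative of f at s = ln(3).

3

The coefficient of (s - ln(3))^3 in the expansion is 1/2, so f′′′(ln(3)) = 3! * (1/2) = 3.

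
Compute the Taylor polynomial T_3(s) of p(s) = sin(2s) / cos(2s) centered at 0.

8*s^3/3 + 2*s

Invert the denominator's series and multiply.
p(0) = 0
p′(0) = 2
p′′(0) = 0
p′′′(0) = 16
The Taylor polynomial is Σ p^(k)(0)/k! · s^k.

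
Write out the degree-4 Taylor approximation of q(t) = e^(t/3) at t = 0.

q(0) = 1
q′(0) = 1/3
q′′(0) = 1/9
q′′′(0) = 1/27
q^(4)(0) = 1/81
Then c_k = q^(k)(0)/k! gives each Taylor coefficient.

t^4/1944 + t^3/162 + t^2/18 + t/3 + 1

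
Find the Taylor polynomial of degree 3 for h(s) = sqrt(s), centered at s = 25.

Differentiate repeatedly and evaluate at the center.
h(25) = 5
h′(25) = 1/10
h′′(25) = -1/500
h′′′(25) = 3/25000
The Taylor polynomial is Σ h^(k)(25)/k! · (s - 25)^k.

(s - 25)^3/50000 - (s - 25)^2/1000 + (s - 25)/10 + 5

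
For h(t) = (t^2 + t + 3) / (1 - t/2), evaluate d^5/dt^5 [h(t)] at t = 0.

135/4

Shift and add copies of the series according to the polynomial's terms.
From the series, [t^5] h = 9/32; multiply by 5! = 120 to get 135/4.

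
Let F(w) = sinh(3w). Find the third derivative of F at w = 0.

27

Apply the Taylor formula c_k = f^(k)(a)/k!.
From the series, [w^3] F = 9/2; multiply by 3! = 6 to get 27.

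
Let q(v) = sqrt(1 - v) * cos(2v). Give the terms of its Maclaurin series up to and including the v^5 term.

Take the Cauchy product of the two expansions.
[v^0] = 1;  [v^1] = -1/2;  [v^2] = -17/8;  [v^3] = 15/16;  [v^4] = 337/384;  [v^5] = -181/768.

-181*v^5/768 + 337*v^4/384 + 15*v^3/16 - 17*v^2/8 - v/2 + 1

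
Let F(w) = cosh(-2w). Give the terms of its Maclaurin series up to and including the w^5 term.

Compute the successive derivatives at the expansion point and divide by k!.
F(0) = 1
F′(0) = 0
F′′(0) = 4
F′′′(0) = 0
F^(4)(0) = 16
F^(5)(0) = 0
Dividing each by k! gives the coefficients c_0, ..., c_5.

2*w^4/3 + 2*w^2 + 1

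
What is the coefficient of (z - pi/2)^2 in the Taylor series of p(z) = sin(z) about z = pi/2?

-1/2

p(pi/2) = 1
p′(pi/2) = 0
p′′(pi/2) = -1
So c_2 = p′′(pi/2)/2! = -1/2.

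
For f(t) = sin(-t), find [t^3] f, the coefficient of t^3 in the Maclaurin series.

Use the known series and substitute for the argument.
f(0) = 0
f′(0) = -1
f′′(0) = 0
f′′′(0) = 1
Dividing each by k! gives the coefficients c_0, ..., c_3.

1/6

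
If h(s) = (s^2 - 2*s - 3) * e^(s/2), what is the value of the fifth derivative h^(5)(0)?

Multiply each power in the prefactor through the base expansion.
From the series, [s^5] h = 19/1280; multiply by 5! = 120 to get 57/32.

57/32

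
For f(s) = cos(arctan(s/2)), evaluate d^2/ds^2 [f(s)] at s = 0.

-1/4

Compose series: expand the inner function first, then feed it into the outer expansion.
The coefficient of s^2 in the expansion is -1/8, so f′′(0) = 2! * (-1/8) = -1/4.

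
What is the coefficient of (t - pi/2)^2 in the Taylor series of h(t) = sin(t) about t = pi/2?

Differentiate repeatedly and evaluate at the center.
h(pi/2) = 1
h′(pi/2) = 0
h′′(pi/2) = -1
Then c_k = h^(k)(pi/2)/k! gives each Taylor coefficient.

-1/2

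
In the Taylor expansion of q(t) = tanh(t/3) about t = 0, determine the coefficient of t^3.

q(0) = 0
q′(0) = 1/3
q′′(0) = 0
q′′′(0) = -2/27
The Taylor polynomial is Σ q^(k)(0)/k! · t^k.

-1/81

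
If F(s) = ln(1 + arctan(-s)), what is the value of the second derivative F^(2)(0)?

-1

Let u equal the inner series; expand the outer function in u and truncate.
From the series, [s^2] F = -1/2; multiply by 2! = 2 to get -1.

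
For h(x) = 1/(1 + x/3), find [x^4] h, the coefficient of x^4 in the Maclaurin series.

1/81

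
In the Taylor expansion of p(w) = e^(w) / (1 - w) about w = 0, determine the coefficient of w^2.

Expand 1/(denominator) as a geometric series and multiply by the numerator's series.
p(0) = 1
p′(0) = 2
p′′(0) = 5
Dividing each by k! gives the coefficients c_0, ..., c_2.

5/2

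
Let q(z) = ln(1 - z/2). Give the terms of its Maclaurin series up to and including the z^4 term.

Compute the successive derivatives at the expansion point and divide by k!.
[z^0] = 0;  [z^1] = -1/2;  [z^2] = -1/8;  [z^3] = -1/24;  [z^4] = -1/64.

-z^4/64 - z^3/24 - z^2/8 - z/2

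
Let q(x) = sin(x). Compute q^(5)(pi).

-1

The coefficient of (x - pi)^5 in the expansion is -1/120, so q^(5)(pi) = 5! * (-1/120) = -1.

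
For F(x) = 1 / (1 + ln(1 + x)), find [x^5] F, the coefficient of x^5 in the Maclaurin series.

-347/60

Use the geometric series for the reciprocal, then substitute.
[x^0] = 1;  [x^1] = -1;  [x^2] = 3/2;  [x^3] = -7/3;  [x^4] = 11/3;  [x^5] = -347/60.
So c_5 = F^(5)(0)/5! = -347/60.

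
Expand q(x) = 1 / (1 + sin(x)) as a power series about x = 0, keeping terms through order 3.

-5*x^3/6 + x^2 - x + 1

Write 1/(1+u) = 1 - u + u^2 - u^3 + ... and substitute the series for u.
q(0) = 1
q′(0) = -1
q′′(0) = 2
q′′′(0) = -5
Dividing each by k! gives the coefficients c_0, ..., c_3.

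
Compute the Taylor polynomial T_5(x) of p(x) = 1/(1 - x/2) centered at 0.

p(0) = 1
p′(0) = 1/2
p′′(0) = 1/2
p′′′(0) = 3/4
p^(4)(0) = 3/2
p^(5)(0) = 15/4
Then c_k = p^(k)(0)/k! gives each Taylor coefficient.

x^5/32 + x^4/16 + x^3/8 + x^2/4 + x/2 + 1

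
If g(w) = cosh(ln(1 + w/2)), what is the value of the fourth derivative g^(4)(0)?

Let u equal the inner series; expand the outer function in u and truncate.
The coefficient of w^4 in the expansion is 1/32, so g^(4)(0) = 4! * (1/32) = 3/4.

3/4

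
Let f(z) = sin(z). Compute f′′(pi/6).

-1/2

From the series, [(z - pi/6)^2] f = -1/4; multiply by 2! = 2 to get -1/2.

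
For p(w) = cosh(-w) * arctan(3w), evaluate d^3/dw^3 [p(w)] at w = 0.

-45

Expand each factor separately, then convolve coefficients.
The coefficient of w^3 in the expansion is -15/2, so p′′′(0) = 3! * (-15/2) = -45.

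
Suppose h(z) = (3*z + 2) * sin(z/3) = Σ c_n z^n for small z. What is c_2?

Multiply each power in the prefactor through the base expansion.

1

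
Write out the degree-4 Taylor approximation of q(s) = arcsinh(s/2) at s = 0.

-s^3/48 + s/2

q(0) = 0
q′(0) = 1/2
q′′(0) = 0
q′′′(0) = -1/8
q^(4)(0) = 0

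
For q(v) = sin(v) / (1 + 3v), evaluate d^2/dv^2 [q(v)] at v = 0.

-6

Multiply the two series term by term and collect like powers.
The coefficient of v^2 in the expansion is -3, so q′′(0) = 2! * (-3) = -6.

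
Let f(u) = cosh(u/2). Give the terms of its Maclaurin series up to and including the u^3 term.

u^2/8 + 1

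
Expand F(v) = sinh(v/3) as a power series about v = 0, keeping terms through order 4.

v^3/162 + v/3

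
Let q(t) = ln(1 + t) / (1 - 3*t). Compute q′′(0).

Expand 1/(denominator) as a geometric series and multiply by the numerator's series.
The coefficient of t^2 in the expansion is 5/2, so q′′(0) = 2! * (5/2) = 5.

5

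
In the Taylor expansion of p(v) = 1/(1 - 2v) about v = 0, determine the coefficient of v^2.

4

c_2 = p′′(0)/2! = 4.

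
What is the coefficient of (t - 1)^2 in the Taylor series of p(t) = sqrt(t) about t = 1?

Differentiate repeatedly and evaluate at the center.
p(1) = 1
p′(1) = 1/2
p′′(1) = -1/4
The Taylor polynomial is Σ p^(k)(1)/k! · (t - 1)^k.

-1/8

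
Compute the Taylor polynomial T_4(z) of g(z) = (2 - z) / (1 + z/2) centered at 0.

Multiply each power in the prefactor through the base expansion.
g(0) = 2
g′(0) = -2
g′′(0) = 2
g′′′(0) = -3
g^(4)(0) = 6
Dividing each by k! gives the coefficients c_0, ..., c_4.

z^4/4 - z^3/2 + z^2 - 2*z + 2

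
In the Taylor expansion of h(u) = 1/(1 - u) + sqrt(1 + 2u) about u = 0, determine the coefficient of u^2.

Combine the two series term by term.

1/2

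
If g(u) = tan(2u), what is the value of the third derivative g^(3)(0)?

The coefficient of u^3 in the expansion is 8/3, so g′′′(0) = 3! * (8/3) = 16.

16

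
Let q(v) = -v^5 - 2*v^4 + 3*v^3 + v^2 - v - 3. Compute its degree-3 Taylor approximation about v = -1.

(v + 1)^3 - 10*(v + 1)^2 + 9*(v + 1) - 5

q(-1) = -5
q′(-1) = 9
q′′(-1) = -20
q′′′(-1) = 6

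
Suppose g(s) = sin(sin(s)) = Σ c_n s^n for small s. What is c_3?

-1/3

Compose series: expand the inner function first, then feed it into the outer expansion.
[s^0] = 0;  [s^1] = 1;  [s^2] = 0;  [s^3] = -1/3.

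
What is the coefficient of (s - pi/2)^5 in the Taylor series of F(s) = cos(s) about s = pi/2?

-1/120

F(pi/2) = 0
F′(pi/2) = -1
F′′(pi/2) = 0
F′′′(pi/2) = 1
F^(4)(pi/2) = 0
F^(5)(pi/2) = -1
So c_5 = F^(5)(pi/2)/5! = -1/120.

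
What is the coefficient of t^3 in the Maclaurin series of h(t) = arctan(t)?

-1/3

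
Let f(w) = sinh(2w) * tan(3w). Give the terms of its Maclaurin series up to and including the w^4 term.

Expand each factor separately, then convolve coefficients.
f(0) = 0
f′(0) = 0
f′′(0) = 12
f′′′(0) = 0
f^(4)(0) = 528

22*w^4 + 6*w^2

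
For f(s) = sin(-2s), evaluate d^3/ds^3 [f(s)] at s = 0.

8

The coefficient of s^3 in the expansion is 4/3, so f′′′(0) = 3! * (4/3) = 8.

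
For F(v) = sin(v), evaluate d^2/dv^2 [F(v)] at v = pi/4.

The coefficient of (v - pi/4)^2 in the expansion is -sqrt(2)/4, so F′′(pi/4) = 2! * (-sqrt(2)/4) = -sqrt(2)/2.

-sqrt(2)/2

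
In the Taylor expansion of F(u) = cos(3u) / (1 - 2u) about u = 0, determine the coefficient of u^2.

Take the Cauchy product of the two expansions.
[u^0] = 1;  [u^1] = 2;  [u^2] = -1/2.
So c_2 = F′′(0)/2! = -1/2.

-1/2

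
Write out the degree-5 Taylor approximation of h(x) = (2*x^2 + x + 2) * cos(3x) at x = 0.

27*x^5/8 - 9*x^4/4 - 9*x^3/2 - 7*x^2 + x + 2

Multiply each power in the prefactor through the base expansion.
h(0) = 2
h′(0) = 1
h′′(0) = -14
h′′′(0) = -27
h^(4)(0) = -54
h^(5)(0) = 405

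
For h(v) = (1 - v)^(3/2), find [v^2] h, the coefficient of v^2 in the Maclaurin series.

3/8

h(0) = 1
h′(0) = -3/2
h′′(0) = 3/4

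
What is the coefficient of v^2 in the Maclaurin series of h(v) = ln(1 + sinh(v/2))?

Compose series: expand the inner function first, then feed it into the outer expansion.
h(0) = 0
h′(0) = 1/2
h′′(0) = -1/4
So c_2 = h′′(0)/2! = -1/8.

-1/8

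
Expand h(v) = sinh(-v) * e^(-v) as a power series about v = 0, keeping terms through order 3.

Expand each factor separately, then convolve coefficients.

-2*v^3/3 + v^2 - v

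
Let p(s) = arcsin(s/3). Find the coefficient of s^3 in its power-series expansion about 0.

p(0) = 0
p′(0) = 1/3
p′′(0) = 0
p′′′(0) = 1/27
So c_3 = p′′′(0)/3! = 1/162.

1/162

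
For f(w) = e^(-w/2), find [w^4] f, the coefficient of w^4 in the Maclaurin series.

Differentiate repeatedly and evaluate at the center.
f(0) = 1
f′(0) = -1/2
f′′(0) = 1/4
f′′′(0) = -1/8
f^(4)(0) = 1/16
So c_4 = f^(4)(0)/4! = 1/384.

1/384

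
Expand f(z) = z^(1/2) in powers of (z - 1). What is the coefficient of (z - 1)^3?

1/16

c_3 = f′′′(1)/3! = 1/16.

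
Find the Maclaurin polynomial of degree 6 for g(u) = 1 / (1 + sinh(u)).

Expand as Σ (-1)^k u^k with u equal to the inner function's series.
g(0) = 1
g′(0) = -1
g′′(0) = 2
g′′′(0) = -7
g^(4)(0) = 32
g^(5)(0) = -181
g^(6)(0) = 1232
Then c_k = g^(k)(0)/k! gives each Taylor coefficient.

77*u^6/45 - 181*u^5/120 + 4*u^4/3 - 7*u^3/6 + u^2 - u + 1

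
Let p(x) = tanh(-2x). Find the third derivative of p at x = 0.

16

From the series, [x^3] p = 8/3; multiply by 3! = 6 to get 16.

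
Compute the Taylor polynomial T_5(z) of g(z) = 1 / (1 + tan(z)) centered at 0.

Write 1/(1+u) = 1 - u + u^2 - u^3 + ... and substitute the series for u.
[z^0] = 1;  [z^1] = -1;  [z^2] = 1;  [z^3] = -4/3;  [z^4] = 5/3;  [z^5] = -32/15.

-32*z^5/15 + 5*z^4/3 - 4*z^3/3 + z^2 - z + 1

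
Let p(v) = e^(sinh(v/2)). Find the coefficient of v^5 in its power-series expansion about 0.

Compose series: expand the inner function first, then feed it into the outer expansion.
p(0) = 1
p′(0) = 1/2
p′′(0) = 1/4
p′′′(0) = 1/4
p^(4)(0) = 5/16
p^(5)(0) = 3/8
So c_5 = p^(5)(0)/5! = 1/320.

1/320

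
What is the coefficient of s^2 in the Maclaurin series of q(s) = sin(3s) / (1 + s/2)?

-3/2

Multiply the two series term by term and collect like powers.
q(0) = 0
q′(0) = 3
q′′(0) = -3
Then c_k = q^(k)(0)/k! gives each Taylor coefficient.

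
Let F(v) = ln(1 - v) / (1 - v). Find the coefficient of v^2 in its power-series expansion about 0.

-3/2

Expand 1/(denominator) as a geometric series and multiply by the numerator's series.
F(0) = 0
F′(0) = -1
F′′(0) = -3
So c_2 = F′′(0)/2! = -3/2.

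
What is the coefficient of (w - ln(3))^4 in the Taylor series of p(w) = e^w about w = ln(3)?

p(ln(3)) = 3
p′(ln(3)) = 3
p′′(ln(3)) = 3
p′′′(ln(3)) = 3
p^(4)(ln(3)) = 3
So c_4 = p^(4)(ln(3))/4! = 1/8.

1/8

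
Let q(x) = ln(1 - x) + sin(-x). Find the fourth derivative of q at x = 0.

Add the two expansions coefficient-wise.
From the series, [x^4] q = -1/4; multiply by 4! = 24 to get -6.

-6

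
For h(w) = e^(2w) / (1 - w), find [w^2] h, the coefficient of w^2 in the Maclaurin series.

Use 1/(1 - r) = Σ r^k on the denominator, then take the Cauchy product.
[w^0] = 1;  [w^1] = 3;  [w^2] = 5.

5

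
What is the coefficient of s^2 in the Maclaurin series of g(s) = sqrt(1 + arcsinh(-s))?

Let u equal the inner series; expand the outer function in u and truncate.
g(0) = 1
g′(0) = -1/2
g′′(0) = -1/4

-1/8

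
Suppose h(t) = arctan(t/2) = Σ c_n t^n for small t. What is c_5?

1/160

[t^0] = 0;  [t^1] = 1/2;  [t^2] = 0;  [t^3] = -1/24;  [t^4] = 0;  [t^5] = 1/160.
So c_5 = h^(5)(0)/5! = 1/160.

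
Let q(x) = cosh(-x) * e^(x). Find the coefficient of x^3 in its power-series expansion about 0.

2/3

Take the Cauchy product of the two expansions.
[x^0] = 1;  [x^1] = 1;  [x^2] = 1;  [x^3] = 2/3.
So c_3 = q′′′(0)/3! = 2/3.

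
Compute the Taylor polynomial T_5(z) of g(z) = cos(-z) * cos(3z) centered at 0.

Write out both Maclaurin series and multiply, keeping only the needed powers.
g(0) = 1
g′(0) = 0
g′′(0) = -10
g′′′(0) = 0
g^(4)(0) = 136
g^(5)(0) = 0
The Taylor polynomial is Σ g^(k)(0)/k! · z^k.

17*z^4/3 - 5*z^2 + 1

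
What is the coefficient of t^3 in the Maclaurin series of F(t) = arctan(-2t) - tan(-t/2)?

65/24

Combine the two series term by term.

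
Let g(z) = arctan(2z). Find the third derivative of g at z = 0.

Use the known series and substitute for the argument.
The coefficient of z^3 in the expansion is -8/3, so g′′′(0) = 3! * (-8/3) = -16.

-16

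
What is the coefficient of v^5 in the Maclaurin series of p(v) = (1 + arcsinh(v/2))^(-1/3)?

-1849/933120

Compose series: expand the inner function first, then feed it into the outer expansion.
[v^0] = 1;  [v^1] = -1/6;  [v^2] = 1/18;  [v^3] = -19/1296;  [v^4] = 17/3888;  [v^5] = -1849/933120.
So c_5 = p^(5)(0)/5! = -1849/933120.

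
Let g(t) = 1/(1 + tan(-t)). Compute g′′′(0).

8

Let u equal the inner series; expand the outer function in u and truncate.
From the series, [t^3] g = 4/3; multiply by 3! = 6 to get 8.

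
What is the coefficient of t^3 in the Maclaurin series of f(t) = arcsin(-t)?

c_3 = f′′′(0)/3! = -1/6.

-1/6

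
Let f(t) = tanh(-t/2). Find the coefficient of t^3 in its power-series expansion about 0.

1/24

f(0) = 0
f′(0) = -1/2
f′′(0) = 0
f′′′(0) = 1/4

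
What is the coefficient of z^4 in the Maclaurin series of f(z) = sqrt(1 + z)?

[z^0] = 1;  [z^1] = 1/2;  [z^2] = -1/8;  [z^3] = 1/16;  [z^4] = -5/128.
So c_4 = f^(4)(0)/4! = -5/128.

-5/128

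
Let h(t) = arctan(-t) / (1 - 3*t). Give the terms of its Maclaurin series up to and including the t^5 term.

-391*t^5/5 - 26*t^4 - 26*t^3/3 - 3*t^2 - t

Multiply the numerator's expansion by the denominator's geometric series.
h(0) = 0
h′(0) = -1
h′′(0) = -6
h′′′(0) = -52
h^(4)(0) = -624
h^(5)(0) = -9384
Dividing each by k! gives the coefficients c_0, ..., c_5.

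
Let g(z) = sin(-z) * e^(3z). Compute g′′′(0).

-26

Write out both Maclaurin series and multiply, keeping only the needed powers.
The coefficient of z^3 in the expansion is -13/3, so g′′′(0) = 3! * (-13/3) = -26.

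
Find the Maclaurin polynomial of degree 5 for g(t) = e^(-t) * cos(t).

t^5/30 - t^4/6 + t^3/3 - t + 1

Take the Cauchy product of the two expansions.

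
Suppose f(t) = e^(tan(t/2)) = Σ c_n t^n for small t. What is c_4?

3/128

Let u equal the inner series; expand the outer function in u and truncate.
[t^0] = 1;  [t^1] = 1/2;  [t^2] = 1/8;  [t^3] = 1/16;  [t^4] = 3/128.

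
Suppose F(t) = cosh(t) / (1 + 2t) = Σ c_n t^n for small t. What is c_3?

-9

Expand each factor separately, then convolve coefficients.
F(0) = 1
F′(0) = -2
F′′(0) = 9
F′′′(0) = -54
So c_3 = F′′′(0)/3! = -9.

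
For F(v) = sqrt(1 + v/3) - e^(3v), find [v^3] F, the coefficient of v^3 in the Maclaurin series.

-1943/432

Combine the two series term by term.
[v^0] = 0;  [v^1] = -17/6;  [v^2] = -325/72;  [v^3] = -1943/432.
So c_3 = F′′′(0)/3! = -1943/432.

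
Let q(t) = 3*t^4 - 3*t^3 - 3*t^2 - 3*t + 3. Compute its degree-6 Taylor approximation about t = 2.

3*(t - 2)^4 + 21*(t - 2)^3 + 51*(t - 2)^2 + 45*(t - 2) + 9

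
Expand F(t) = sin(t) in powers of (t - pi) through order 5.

-(t - pi)^5/120 + (t - pi)^3/6 - (t - pi)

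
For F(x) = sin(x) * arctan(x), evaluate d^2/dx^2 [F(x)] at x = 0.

Take the Cauchy product of the two expansions.
From the series, [x^2] F = 1; multiply by 2! = 2 to get 2.

2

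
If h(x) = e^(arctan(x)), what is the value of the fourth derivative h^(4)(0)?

Compose series: expand the inner function first, then feed it into the outer expansion.
From the series, [x^4] h = -7/24; multiply by 4! = 24 to get -7.

-7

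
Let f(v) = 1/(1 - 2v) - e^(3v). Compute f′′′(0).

Add the two expansions coefficient-wise.
From the series, [v^3] f = 7/2; multiply by 3! = 6 to get 21.

21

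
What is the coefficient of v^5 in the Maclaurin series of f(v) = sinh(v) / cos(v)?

3/10

Divide the numerator series by the denominator series (power-series long division).
[v^0] = 0;  [v^1] = 1;  [v^2] = 0;  [v^3] = 2/3;  [v^4] = 0;  [v^5] = 3/10.
So c_5 = f^(5)(0)/5! = 3/10.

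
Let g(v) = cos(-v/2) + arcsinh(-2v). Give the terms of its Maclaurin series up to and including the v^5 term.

Combine the two series term by term.
g(0) = 1
g′(0) = -2
g′′(0) = -1/4
g′′′(0) = 8
g^(4)(0) = 1/16
g^(5)(0) = -288
Then c_k = g^(k)(0)/k! gives each Taylor coefficient.

-12*v^5/5 + v^4/384 + 4*v^3/3 - v^2/8 - 2*v + 1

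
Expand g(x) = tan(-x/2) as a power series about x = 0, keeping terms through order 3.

[x^0] = 0;  [x^1] = -1/2;  [x^2] = 0;  [x^3] = -1/24.

-x^3/24 - x/2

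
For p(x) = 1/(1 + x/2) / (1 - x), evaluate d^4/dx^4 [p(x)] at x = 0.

Multiply the two series term by term and collect like powers.
From the series, [x^4] p = 11/16; multiply by 4! = 24 to get 33/2.

33/2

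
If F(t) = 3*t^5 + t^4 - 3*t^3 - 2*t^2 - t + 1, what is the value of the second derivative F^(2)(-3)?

-1462

From the series, [(t + 3)^2] F = -731; multiply by 2! = 2 to get -1462.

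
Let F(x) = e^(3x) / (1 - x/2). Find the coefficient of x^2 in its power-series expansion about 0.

Write out both Maclaurin series and multiply, keeping only the needed powers.
F(0) = 1
F′(0) = 7/2
F′′(0) = 25/2
Dividing each by k! gives the coefficients c_0, ..., c_2.

25/4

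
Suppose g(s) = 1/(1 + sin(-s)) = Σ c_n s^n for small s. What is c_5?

Let u equal the inner series; expand the outer function in u and truncate.
g(0) = 1
g′(0) = 1
g′′(0) = 2
g′′′(0) = 5
g^(4)(0) = 16
g^(5)(0) = 61
So c_5 = g^(5)(0)/5! = 61/120.

61/120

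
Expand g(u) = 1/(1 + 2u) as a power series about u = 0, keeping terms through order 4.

[u^0] = 1;  [u^1] = -2;  [u^2] = 4;  [u^3] = -8;  [u^4] = 16.

16*u^4 - 8*u^3 + 4*u^2 - 2*u + 1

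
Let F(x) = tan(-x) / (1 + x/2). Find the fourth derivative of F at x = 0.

Expand each factor separately, then convolve coefficients.
The coefficient of x^4 in the expansion is 7/24, so F^(4)(0) = 4! * (7/24) = 7.

7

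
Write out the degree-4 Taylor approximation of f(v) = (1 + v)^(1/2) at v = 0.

-5*v^4/128 + v^3/16 - v^2/8 + v/2 + 1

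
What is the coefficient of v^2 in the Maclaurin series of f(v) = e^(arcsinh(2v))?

2

Substitute the inner expansion into the outer series and collect powers.
[v^0] = 1;  [v^1] = 2;  [v^2] = 2.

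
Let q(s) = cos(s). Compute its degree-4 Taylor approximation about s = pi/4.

sqrt(2)*(s - pi/4)^4/48 + sqrt(2)*(s - pi/4)^3/12 - sqrt(2)*(s - pi/4)^2/4 - sqrt(2)*(s - pi/4)/2 + sqrt(2)/2

q(pi/4) = sqrt(2)/2
q′(pi/4) = -sqrt(2)/2
q′′(pi/4) = -sqrt(2)/2
q′′′(pi/4) = sqrt(2)/2
q^(4)(pi/4) = sqrt(2)/2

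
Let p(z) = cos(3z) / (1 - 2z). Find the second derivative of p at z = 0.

-1

Multiply the two series term by term and collect like powers.
From the series, [z^2] p = -1/2; multiply by 2! = 2 to get -1.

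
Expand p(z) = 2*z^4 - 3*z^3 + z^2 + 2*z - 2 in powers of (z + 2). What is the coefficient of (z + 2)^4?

2

p(-2) = 54
p′(-2) = -102
p′′(-2) = 134
p′′′(-2) = -114
p^(4)(-2) = 48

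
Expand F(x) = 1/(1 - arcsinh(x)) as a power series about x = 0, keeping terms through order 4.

Substitute the inner expansion into the outer series and collect powers.
F(0) = 1
F′(0) = 1
F′′(0) = 2
F′′′(0) = 5
F^(4)(0) = 16
Then c_k = F^(k)(0)/k! gives each Taylor coefficient.

2*x^4/3 + 5*x^3/6 + x^2 + x + 1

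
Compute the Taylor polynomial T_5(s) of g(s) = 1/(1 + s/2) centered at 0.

g(0) = 1
g′(0) = -1/2
g′′(0) = 1/2
g′′′(0) = -3/4
g^(4)(0) = 3/2
g^(5)(0) = -15/4

-s^5/32 + s^4/16 - s^3/8 + s^2/4 - s/2 + 1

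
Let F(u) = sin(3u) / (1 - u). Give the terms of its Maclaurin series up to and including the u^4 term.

Multiply the two series term by term and collect like powers.
F(0) = 0
F′(0) = 3
F′′(0) = 6
F′′′(0) = -9
F^(4)(0) = -36

-3*u^4/2 - 3*u^3/2 + 3*u^2 + 3*u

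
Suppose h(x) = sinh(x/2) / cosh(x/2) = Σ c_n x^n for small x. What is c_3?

-1/24

Write the quotient as an unknown series and match coefficients against numerator = denominator · series.
So c_3 = h′′′(0)/3! = -1/24.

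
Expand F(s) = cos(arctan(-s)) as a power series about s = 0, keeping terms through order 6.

Compose series: expand the inner function first, then feed it into the outer expansion.
F(0) = 1
F′(0) = 0
F′′(0) = -1
F′′′(0) = 0
F^(4)(0) = 9
F^(5)(0) = 0
F^(6)(0) = -225

-5*s^6/16 + 3*s^4/8 - s^2/2 + 1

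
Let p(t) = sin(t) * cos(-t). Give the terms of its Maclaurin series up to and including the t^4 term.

Write out both Maclaurin series and multiply, keeping only the needed powers.

-2*t^3/3 + t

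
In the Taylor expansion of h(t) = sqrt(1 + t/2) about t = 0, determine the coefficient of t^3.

h(0) = 1
h′(0) = 1/4
h′′(0) = -1/16
h′′′(0) = 3/64

1/128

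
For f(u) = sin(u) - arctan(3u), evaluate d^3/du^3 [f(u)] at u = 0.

53

Add the two expansions coefficient-wise.
From the series, [u^3] f = 53/6; multiply by 3! = 6 to get 53.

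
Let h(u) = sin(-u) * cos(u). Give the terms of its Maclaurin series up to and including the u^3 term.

2*u^3/3 - u

Expand each factor separately, then convolve coefficients.
h(0) = 0
h′(0) = -1
h′′(0) = 0
h′′′(0) = 4
Dividing each by k! gives the coefficients c_0, ..., c_3.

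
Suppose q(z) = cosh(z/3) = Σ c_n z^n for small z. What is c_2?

1/18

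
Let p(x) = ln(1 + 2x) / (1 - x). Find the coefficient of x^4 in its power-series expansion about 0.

-4/3

Expand each factor separately, then convolve coefficients.
p(0) = 0
p′(0) = 2
p′′(0) = 0
p′′′(0) = 16
p^(4)(0) = -32
So c_4 = p^(4)(0)/4! = -4/3.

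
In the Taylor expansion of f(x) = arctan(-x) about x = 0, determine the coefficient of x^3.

f(0) = 0
f′(0) = -1
f′′(0) = 0
f′′′(0) = 2
So c_3 = f′′′(0)/3! = 1/3.

1/3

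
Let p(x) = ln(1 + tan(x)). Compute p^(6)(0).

Substitute the inner expansion into the outer series and collect powers.
The coefficient of x^6 in the expansion is -31/45, so p^(6)(0) = 6! * (-31/45) = -496.

-496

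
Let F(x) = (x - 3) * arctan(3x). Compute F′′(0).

Shift and add copies of the series according to the polynomial's terms.
The coefficient of x^2 in the expansion is 3, so F′′(0) = 2! * (3) = 6.

6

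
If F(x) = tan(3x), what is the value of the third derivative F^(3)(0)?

54

Compute the successive derivatives at the expansion point and divide by k!.
The coefficient of x^3 in the expansion is 9, so F′′′(0) = 3! * (9) = 54.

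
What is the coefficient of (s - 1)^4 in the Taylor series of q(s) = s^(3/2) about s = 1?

3/128

q(1) = 1
q′(1) = 3/2
q′′(1) = 3/4
q′′′(1) = -3/8
q^(4)(1) = 9/16
So c_4 = q^(4)(1)/4! = 3/128.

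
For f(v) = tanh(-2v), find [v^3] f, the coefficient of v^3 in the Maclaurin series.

[v^0] = 0;  [v^1] = -2;  [v^2] = 0;  [v^3] = 8/3.

8/3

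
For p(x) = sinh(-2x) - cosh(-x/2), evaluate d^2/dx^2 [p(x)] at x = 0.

Add the two expansions coefficient-wise.
The coefficient of x^2 in the expansion is -1/8, so p′′(0) = 2! * (-1/8) = -1/4.

-1/4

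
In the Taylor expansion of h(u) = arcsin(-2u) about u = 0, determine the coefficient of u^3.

h(0) = 0
h′(0) = -2
h′′(0) = 0
h′′′(0) = -8
So c_3 = h′′′(0)/3! = -4/3.

-4/3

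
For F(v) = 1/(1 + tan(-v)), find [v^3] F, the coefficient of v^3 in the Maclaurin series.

Substitute the inner expansion into the outer series and collect powers.
F(0) = 1
F′(0) = 1
F′′(0) = 2
F′′′(0) = 8
Dividing each by k! gives the coefficients c_0, ..., c_3.

4/3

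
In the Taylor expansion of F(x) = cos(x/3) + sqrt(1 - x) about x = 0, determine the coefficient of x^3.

-1/16

Combine the two series term by term.
F(0) = 2
F′(0) = -1/2
F′′(0) = -13/36
F′′′(0) = -3/8
So c_3 = F′′′(0)/3! = -1/16.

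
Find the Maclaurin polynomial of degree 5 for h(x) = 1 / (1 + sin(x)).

-61*x^5/120 + 2*x^4/3 - 5*x^3/6 + x^2 - x + 1

Write 1/(1+u) = 1 - u + u^2 - u^3 + ... and substitute the series for u.
[x^0] = 1;  [x^1] = -1;  [x^2] = 1;  [x^3] = -5/6;  [x^4] = 2/3;  [x^5] = -61/120.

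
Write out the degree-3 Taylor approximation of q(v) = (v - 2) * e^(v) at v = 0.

v^3/6 - v - 2

Multiply each power in the prefactor through the base expansion.
q(0) = -2
q′(0) = -1
q′′(0) = 0
q′′′(0) = 1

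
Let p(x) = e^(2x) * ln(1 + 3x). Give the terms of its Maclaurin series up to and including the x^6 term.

Multiply the two series term by term and collect like powers.
[x^0] = 0;  [x^1] = 3;  [x^2] = 3/2;  [x^3] = 6;  [x^4] = -29/4;  [x^5] = 221/10;  [x^6] = -55.

-55*x^6 + 221*x^5/10 - 29*x^4/4 + 6*x^3 + 3*x^2/2 + 3*x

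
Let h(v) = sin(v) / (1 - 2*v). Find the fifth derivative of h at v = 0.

1841

Expand 1/(denominator) as a geometric series and multiply by the numerator's series.
The coefficient of v^5 in the expansion is 1841/120, so h^(5)(0) = 5! * (1841/120) = 1841.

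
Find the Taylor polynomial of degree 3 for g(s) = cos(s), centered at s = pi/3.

sqrt(3)*(s - pi/3)^3/12 - (s - pi/3)^2/4 - sqrt(3)*(s - pi/3)/2 + 1/2

Differentiate repeatedly and evaluate at the center.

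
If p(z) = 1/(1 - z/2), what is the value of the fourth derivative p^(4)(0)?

From the series, [z^4] p = 1/16; multiply by 4! = 24 to get 3/2.

3/2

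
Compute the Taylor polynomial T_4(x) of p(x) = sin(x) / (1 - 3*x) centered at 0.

Multiply the numerator's expansion by the denominator's geometric series.
p(0) = 0
p′(0) = 1
p′′(0) = 6
p′′′(0) = 53
p^(4)(0) = 636

53*x^4/2 + 53*x^3/6 + 3*x^2 + x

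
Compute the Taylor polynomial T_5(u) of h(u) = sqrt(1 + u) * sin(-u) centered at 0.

Take the Cauchy product of the two expansions.
[u^0] = 0;  [u^1] = -1;  [u^2] = -1/2;  [u^3] = 7/24;  [u^4] = 1/48;  [u^5] = 19/1920.

19*u^5/1920 + u^4/48 + 7*u^3/24 - u^2/2 - u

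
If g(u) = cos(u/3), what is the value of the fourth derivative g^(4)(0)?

1/81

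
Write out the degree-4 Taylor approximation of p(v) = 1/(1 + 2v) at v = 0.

16*v^4 - 8*v^3 + 4*v^2 - 2*v + 1

Compute the successive derivatives at the expansion point and divide by k!.
p(0) = 1
p′(0) = -2
p′′(0) = 8
p′′′(0) = -48
p^(4)(0) = 384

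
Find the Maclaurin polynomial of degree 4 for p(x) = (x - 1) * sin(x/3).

-x^4/162 + x^3/162 + x^2/3 - x/3

Shift and add copies of the series according to the polynomial's terms.
p(0) = 0
p′(0) = -1/3
p′′(0) = 2/3
p′′′(0) = 1/27
p^(4)(0) = -4/27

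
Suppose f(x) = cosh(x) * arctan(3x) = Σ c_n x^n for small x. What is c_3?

Expand each factor separately, then convolve coefficients.
f(0) = 0
f′(0) = 3
f′′(0) = 0
f′′′(0) = -45
So c_3 = f′′′(0)/3! = -15/2.

-15/2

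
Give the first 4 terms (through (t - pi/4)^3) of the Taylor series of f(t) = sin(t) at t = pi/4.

Apply the Taylor formula c_k = f^(k)(a)/k!.
f(pi/4) = sqrt(2)/2
f′(pi/4) = sqrt(2)/2
f′′(pi/4) = -sqrt(2)/2
f′′′(pi/4) = -sqrt(2)/2

-sqrt(2)*(t - pi/4)^3/12 - sqrt(2)*(t - pi/4)^2/4 + sqrt(2)*(t - pi/4)/2 + sqrt(2)/2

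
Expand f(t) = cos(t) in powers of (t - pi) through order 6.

(t - pi)^6/720 - (t - pi)^4/24 + (t - pi)^2/2 - 1

Apply the Taylor formula c_k = f^(k)(a)/k!.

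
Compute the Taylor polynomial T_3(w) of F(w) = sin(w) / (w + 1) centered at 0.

Multiply the numerator's expansion by the denominator's geometric series.
F(0) = 0
F′(0) = 1
F′′(0) = -2
F′′′(0) = 5
Dividing each by k! gives the coefficients c_0, ..., c_3.

5*w^3/6 - w^2 + w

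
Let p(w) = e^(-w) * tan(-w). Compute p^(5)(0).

-41

Expand each factor separately, then convolve coefficients.
From the series, [w^5] p = -41/120; multiply by 5! = 120 to get -41.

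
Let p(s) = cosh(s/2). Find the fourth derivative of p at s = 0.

The coefficient of s^4 in the expansion is 1/384, so p^(4)(0) = 4! * (1/384) = 1/16.

1/16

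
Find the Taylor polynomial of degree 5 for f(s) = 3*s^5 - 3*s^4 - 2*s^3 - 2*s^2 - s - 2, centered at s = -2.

[(s + 2)^0] = -136;  [(s + 2)^1] = 319;  [(s + 2)^2] = -302;  [(s + 2)^3] = 142;  [(s + 2)^4] = -33;  [(s + 2)^5] = 3.

3*(s + 2)^5 - 33*(s + 2)^4 + 142*(s + 2)^3 - 302*(s + 2)^2 + 319*(s + 2) - 136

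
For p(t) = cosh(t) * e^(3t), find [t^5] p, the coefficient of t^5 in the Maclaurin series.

22/5

Take the Cauchy product of the two expansions.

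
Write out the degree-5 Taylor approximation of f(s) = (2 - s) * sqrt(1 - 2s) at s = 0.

Multiply each power in the prefactor through the base expansion.
[s^0] = 2;  [s^1] = -3;  [s^2] = 0;  [s^3] = -1/2;  [s^4] = -3/4;  [s^5] = -9/8.

-9*s^5/8 - 3*s^4/4 - s^3/2 - 3*s + 2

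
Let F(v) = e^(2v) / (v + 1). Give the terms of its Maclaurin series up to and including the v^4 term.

Multiply the numerator's expansion by the denominator's geometric series.
F(0) = 1
F′(0) = 1
F′′(0) = 2
F′′′(0) = 2
F^(4)(0) = 8
Dividing each by k! gives the coefficients c_0, ..., c_4.

v^4/3 + v^3/3 + v^2 + v + 1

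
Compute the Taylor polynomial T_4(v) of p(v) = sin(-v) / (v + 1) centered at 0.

Expand 1/(denominator) as a geometric series and multiply by the numerator's series.
p(0) = 0
p′(0) = -1
p′′(0) = 2
p′′′(0) = -5
p^(4)(0) = 20

5*v^4/6 - 5*v^3/6 + v^2 - v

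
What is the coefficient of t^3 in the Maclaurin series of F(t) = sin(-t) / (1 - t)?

-5/6

Use 1/(1 - r) = Σ r^k on the denominator, then take the Cauchy product.
F(0) = 0
F′(0) = -1
F′′(0) = -2
F′′′(0) = -5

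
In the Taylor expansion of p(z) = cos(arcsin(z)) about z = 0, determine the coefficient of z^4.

Compose series: expand the inner function first, then feed it into the outer expansion.
[z^0] = 1;  [z^1] = 0;  [z^2] = -1/2;  [z^3] = 0;  [z^4] = -1/8.

-1/8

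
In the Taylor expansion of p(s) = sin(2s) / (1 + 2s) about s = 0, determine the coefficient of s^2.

Multiply the two series term by term and collect like powers.
p(0) = 0
p′(0) = 2
p′′(0) = -8
So c_2 = p′′(0)/2! = -4.

-4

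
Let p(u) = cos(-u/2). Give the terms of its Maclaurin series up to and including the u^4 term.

u^4/384 - u^2/8 + 1

Apply the Taylor formula c_k = f^(k)(a)/k!.
p(0) = 1
p′(0) = 0
p′′(0) = -1/4
p′′′(0) = 0
p^(4)(0) = 1/16
Dividing each by k! gives the coefficients c_0, ..., c_4.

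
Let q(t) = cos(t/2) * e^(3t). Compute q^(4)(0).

Take the Cauchy product of the two expansions.
The coefficient of t^4 in the expansion is 1081/384, so q^(4)(0) = 4! * (1081/384) = 1081/16.

1081/16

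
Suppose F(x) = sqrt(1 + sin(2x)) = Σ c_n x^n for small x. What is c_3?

-1/6

Substitute the inner expansion into the outer series and collect powers.
[x^0] = 1;  [x^1] = 1;  [x^2] = -1/2;  [x^3] = -1/6.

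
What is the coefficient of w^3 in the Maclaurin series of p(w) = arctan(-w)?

1/3

p(0) = 0
p′(0) = -1
p′′(0) = 0
p′′′(0) = 2
Dividing each by k! gives the coefficients c_0, ..., c_3.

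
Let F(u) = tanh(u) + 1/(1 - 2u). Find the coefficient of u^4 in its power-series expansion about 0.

Combine the two series term by term.
F(0) = 1
F′(0) = 3
F′′(0) = 8
F′′′(0) = 46
F^(4)(0) = 384

16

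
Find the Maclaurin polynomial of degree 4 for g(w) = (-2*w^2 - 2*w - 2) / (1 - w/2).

Distribute the polynomial across the series and collect like powers.

-7*w^4/8 - 7*w^3/4 - 7*w^2/2 - 3*w - 2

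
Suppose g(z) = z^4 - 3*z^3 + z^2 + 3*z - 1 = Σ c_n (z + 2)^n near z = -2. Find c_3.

Apply the Taylor formula c_k = f^(k)(a)/k!.
g(-2) = 37
g′(-2) = -69
g′′(-2) = 86
g′′′(-2) = -66
Then c_k = g^(k)(-2)/k! gives each Taylor coefficient.

-11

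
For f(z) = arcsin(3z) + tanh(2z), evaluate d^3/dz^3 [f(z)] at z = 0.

11

Combine the two series term by term.
The coefficient of z^3 in the expansion is 11/6, so f′′′(0) = 3! * (11/6) = 11.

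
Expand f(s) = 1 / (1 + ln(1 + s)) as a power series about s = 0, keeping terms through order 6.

Expand as Σ (-1)^k u^k with u equal to the inner function's series.
f(0) = 1
f′(0) = -1
f′′(0) = 3
f′′′(0) = -14
f^(4)(0) = 88
f^(5)(0) = -694
f^(6)(0) = 6578
Then c_k = f^(k)(0)/k! gives each Taylor coefficient.

3289*s^6/360 - 347*s^5/60 + 11*s^4/3 - 7*s^3/3 + 3*s^2/2 - s + 1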